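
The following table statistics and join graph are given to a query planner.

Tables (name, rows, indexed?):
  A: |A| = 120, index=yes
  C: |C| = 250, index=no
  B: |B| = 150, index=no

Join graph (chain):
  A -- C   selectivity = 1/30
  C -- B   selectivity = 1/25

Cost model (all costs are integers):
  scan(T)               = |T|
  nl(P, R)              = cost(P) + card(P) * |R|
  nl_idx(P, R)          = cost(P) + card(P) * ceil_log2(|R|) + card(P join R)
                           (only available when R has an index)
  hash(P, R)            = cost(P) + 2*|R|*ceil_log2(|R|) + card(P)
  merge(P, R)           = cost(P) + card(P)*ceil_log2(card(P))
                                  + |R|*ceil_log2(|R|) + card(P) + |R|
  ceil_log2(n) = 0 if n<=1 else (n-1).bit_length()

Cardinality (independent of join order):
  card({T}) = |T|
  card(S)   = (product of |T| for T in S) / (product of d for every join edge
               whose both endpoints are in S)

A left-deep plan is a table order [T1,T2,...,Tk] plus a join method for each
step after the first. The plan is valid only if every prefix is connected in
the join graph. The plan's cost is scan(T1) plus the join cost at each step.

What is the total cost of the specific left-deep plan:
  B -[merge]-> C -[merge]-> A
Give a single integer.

step 1: scan B: cost=150, card=150
step 2: join C via merge
    card(P join C) = 150*250/(25) = 1500
    cost = 150 + 150*8 + 250*8 + 150 + 250 = 3750
step 3: join A via merge
    card(P join A) = 1500*120/(30) = 6000
    cost = 3750 + 1500*11 + 120*7 + 1500 + 120 = 22710

22710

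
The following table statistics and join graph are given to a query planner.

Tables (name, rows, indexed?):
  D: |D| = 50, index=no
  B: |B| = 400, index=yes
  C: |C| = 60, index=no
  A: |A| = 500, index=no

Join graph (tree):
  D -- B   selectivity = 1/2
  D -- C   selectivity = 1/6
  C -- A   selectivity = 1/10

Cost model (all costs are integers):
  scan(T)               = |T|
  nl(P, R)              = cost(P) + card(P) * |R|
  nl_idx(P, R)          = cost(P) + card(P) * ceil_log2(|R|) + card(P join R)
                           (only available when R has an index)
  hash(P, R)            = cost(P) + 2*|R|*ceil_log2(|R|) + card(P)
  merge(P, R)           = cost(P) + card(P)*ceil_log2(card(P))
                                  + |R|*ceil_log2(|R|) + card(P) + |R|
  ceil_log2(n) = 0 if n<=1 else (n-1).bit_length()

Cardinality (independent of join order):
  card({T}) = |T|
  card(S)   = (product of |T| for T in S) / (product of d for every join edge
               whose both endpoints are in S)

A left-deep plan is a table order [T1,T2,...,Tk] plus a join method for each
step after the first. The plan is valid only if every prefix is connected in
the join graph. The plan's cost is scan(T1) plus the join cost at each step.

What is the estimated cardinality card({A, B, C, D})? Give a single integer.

5000000

Tables in S: A(500), B(400), C(60), D(50)
Edges inside S: D-B(d=2), D-C(d=6), C-A(d=10)
numerator = 500 * 400 * 60 * 50 = 600000000
denominator = 2 * 6 * 10 = 120
card(S) = 600000000 / 120 = 5000000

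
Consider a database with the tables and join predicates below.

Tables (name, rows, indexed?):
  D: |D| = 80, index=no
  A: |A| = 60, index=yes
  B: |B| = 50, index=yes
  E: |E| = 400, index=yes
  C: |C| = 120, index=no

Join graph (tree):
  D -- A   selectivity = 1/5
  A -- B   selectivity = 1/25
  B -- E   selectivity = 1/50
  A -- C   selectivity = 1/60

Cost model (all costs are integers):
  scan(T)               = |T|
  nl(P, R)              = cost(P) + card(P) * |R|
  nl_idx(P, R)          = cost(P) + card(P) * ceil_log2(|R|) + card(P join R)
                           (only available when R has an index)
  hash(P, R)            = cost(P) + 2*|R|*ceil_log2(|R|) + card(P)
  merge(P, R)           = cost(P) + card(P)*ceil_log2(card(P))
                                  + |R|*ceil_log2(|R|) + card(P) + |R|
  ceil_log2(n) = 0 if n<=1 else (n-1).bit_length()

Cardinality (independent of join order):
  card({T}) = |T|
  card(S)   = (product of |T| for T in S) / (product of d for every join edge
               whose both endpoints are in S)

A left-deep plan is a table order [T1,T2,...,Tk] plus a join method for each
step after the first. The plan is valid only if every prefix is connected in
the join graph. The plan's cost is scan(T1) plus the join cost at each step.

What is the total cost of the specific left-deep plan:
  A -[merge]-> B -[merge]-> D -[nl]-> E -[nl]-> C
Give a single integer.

2613630

step 1: scan A: cost=60, card=60
step 2: join B via merge
    card(P join B) = 60*50/(25) = 120
    cost = 60 + 60*6 + 50*6 + 60 + 50 = 830
step 3: join D via merge
    card(P join D) = 120*80/(5) = 1920
    cost = 830 + 120*7 + 80*7 + 120 + 80 = 2430
step 4: join E via nl
    card(P join E) = 1920*400/(50) = 15360
    cost = 2430 + 1920*400 = 770430
step 5: join C via nl
    card(P join C) = 15360*120/(60) = 30720
    cost = 770430 + 15360*120 = 2613630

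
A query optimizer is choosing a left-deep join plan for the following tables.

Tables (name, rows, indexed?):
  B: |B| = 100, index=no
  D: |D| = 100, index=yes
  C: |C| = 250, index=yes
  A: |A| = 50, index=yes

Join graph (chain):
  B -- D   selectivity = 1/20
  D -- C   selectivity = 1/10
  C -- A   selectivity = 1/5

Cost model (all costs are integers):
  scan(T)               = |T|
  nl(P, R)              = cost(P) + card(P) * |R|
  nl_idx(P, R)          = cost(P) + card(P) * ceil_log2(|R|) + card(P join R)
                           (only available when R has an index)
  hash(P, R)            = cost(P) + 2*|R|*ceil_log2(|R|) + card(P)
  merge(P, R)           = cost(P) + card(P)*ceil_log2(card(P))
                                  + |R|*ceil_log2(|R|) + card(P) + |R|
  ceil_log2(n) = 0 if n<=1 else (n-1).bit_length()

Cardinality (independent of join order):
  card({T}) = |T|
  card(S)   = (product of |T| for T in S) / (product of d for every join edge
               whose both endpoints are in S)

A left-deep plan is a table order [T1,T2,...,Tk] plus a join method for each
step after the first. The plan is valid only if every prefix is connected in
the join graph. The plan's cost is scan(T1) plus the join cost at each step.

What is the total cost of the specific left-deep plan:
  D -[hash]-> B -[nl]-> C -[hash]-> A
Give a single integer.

step 1: scan D: cost=100, card=100
step 2: join B via hash
    card(P join B) = 100*100/(20) = 500
    cost = 100 + 2*100*7 + 100 = 1600
step 3: join C via nl
    card(P join C) = 500*250/(10) = 12500
    cost = 1600 + 500*250 = 126600
step 4: join A via hash
    card(P join A) = 12500*50/(5) = 125000
    cost = 126600 + 2*50*6 + 12500 = 139700

139700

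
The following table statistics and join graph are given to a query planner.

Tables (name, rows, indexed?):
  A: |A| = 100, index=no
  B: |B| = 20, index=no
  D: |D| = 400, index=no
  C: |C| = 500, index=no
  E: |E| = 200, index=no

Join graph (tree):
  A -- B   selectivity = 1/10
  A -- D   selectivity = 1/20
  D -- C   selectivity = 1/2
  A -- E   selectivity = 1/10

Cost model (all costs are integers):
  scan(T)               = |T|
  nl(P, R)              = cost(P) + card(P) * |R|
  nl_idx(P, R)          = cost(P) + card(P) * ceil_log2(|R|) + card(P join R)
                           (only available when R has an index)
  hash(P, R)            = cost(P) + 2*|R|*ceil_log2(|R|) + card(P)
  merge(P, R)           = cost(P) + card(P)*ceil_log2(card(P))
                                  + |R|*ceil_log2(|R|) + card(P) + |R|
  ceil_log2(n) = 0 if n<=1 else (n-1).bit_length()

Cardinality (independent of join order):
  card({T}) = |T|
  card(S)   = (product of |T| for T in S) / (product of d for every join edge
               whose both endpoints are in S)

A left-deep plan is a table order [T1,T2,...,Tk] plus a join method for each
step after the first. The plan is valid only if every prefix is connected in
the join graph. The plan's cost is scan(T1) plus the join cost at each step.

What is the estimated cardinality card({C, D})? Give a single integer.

100000

Tables in S: C(500), D(400)
Edges inside S: D-C(d=2)
numerator = 500 * 400 = 200000
denominator = 2 = 2
card(S) = 200000 / 2 = 100000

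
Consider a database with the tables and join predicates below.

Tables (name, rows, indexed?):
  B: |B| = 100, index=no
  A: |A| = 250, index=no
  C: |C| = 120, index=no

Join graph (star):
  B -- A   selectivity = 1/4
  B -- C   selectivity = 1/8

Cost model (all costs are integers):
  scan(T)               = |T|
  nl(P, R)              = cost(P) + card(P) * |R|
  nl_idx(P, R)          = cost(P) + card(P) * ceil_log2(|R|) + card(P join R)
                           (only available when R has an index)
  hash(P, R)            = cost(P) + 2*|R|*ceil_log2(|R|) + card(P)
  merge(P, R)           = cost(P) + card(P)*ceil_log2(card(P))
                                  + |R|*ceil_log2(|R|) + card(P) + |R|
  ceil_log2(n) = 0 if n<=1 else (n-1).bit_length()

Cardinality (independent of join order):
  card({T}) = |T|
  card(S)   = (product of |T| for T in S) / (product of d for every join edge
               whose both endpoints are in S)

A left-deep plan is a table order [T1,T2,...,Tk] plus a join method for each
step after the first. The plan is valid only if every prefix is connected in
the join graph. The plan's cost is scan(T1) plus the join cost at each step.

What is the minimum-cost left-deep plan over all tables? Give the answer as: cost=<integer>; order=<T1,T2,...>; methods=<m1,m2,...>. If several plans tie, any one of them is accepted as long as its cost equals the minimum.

Selinger DP (subsets sized 1..n):
  {B}: scan cost=100, card=100
  {A}: scan cost=250, card=250
  {C}: scan cost=120, card=120
  {AB}: card=6250; try (B,hash)→1900, (A,merge)→3150, (B,merge)→3300, (A,hash)→4200, (A,nl)→25100, (B,nl)→25250; best=1900 via (B,hash)
  {BC}: card=1500; try (B,hash)→1640, (C,merge)→1860, (C,hash)→1880, (B,merge)→1880, (C,nl)→12100, (B,nl)→12120; best=1640 via (B,hash)
  {ABC}: card=93750; try (A,hash)→7140, (C,hash)→9830, (A,merge)→21890, (C,merge)→90360, (A,nl)→376640, (C,nl)→751900; best=7140 via (A,hash)

cost=7140; order=C,B,A; methods=hash,hash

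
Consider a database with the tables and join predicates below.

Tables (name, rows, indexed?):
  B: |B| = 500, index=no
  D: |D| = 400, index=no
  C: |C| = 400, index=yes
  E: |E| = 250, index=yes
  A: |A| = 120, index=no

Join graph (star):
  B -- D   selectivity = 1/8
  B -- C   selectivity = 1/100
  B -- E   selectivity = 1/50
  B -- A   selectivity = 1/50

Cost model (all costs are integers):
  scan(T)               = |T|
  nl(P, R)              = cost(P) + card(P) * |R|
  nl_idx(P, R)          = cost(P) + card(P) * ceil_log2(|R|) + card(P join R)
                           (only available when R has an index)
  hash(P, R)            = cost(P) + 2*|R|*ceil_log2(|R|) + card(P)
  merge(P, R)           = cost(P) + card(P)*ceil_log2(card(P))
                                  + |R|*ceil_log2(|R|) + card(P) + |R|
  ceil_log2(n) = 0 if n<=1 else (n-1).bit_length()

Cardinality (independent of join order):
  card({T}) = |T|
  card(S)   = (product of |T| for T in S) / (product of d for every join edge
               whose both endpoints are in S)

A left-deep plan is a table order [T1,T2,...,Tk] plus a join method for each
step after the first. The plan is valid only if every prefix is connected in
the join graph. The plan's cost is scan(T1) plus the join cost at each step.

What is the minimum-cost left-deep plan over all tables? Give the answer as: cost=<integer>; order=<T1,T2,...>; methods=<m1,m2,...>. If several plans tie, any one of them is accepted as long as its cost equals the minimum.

cost=50680; order=B,C,A,E,D; methods=nl_idx,hash,hash,hash

Selinger DP (subsets sized 1..n):
  {B}: scan cost=500, card=500
  {D}: scan cost=400, card=400
  {C}: scan cost=400, card=400
  {E}: scan cost=250, card=250
  {A}: scan cost=120, card=120
  {BD}: card=25000; try (D,hash)→8200, (B,merge)→9400, (D,merge)→9500, (B,hash)→9800, (B,nl)→200400, (D,nl)→200500; best=8200 via (D,hash)
  {BC}: card=2000; try (C,nl_idx)→7000, (C,hash)→8200, (B,merge)→9400, (C,merge)→9500, (B,hash)→9800, (B,nl)→200400 …(+1); best=7000 via (C,nl_idx)
  {BE}: card=2500; try (E,hash)→5000, (E,nl_idx)→7000, (B,merge)→7500, (E,merge)→7750, (B,hash)→9500, (B,nl)→125250 …(+1); best=5000 via (E,hash)
  {AB}: card=1200; try (A,hash)→2680, (B,merge)→6080, (A,merge)→6460, (B,hash)→9240, (B,nl)→60120, (A,nl)→60500; best=2680 via (A,hash)
  {BCD}: card=100000; try (D,hash)→16200, (D,merge)→35000, (C,hash)→40400, (C,nl_idx)→333200, (C,merge)→412200, (D,nl)→807000 …(+1); best=16200 via (D,hash)
  {BDE}: card=125000; try (D,hash)→14700, (E,hash)→37200, (D,merge)→41500, (E,nl_idx)→333200, (E,merge)→410450, (D,nl)→1005000 …(+1); best=14700 via (D,hash)
  {ABD}: card=60000; try (D,hash)→11080, (D,merge)→21080, (A,hash)→34880, (A,merge)→409160, (D,nl)→482680, (A,nl)→3008200; best=11080 via (D,hash)
  {BCE}: card=10000; try (E,hash)→13000, (C,hash)→14700, (E,nl_idx)→33000, (E,merge)→33250, (C,nl_idx)→37500, (C,merge)→41500 …(+2); best=13000 via (E,hash)
  {ABC}: card=4800; try (A,hash)→10680, (C,hash)→11080, (C,nl_idx)→18280, (C,merge)→21080, (A,merge)→31960, (A,nl)→247000 …(+1); best=10680 via (A,hash)
  {ABE}: card=6000; try (E,hash)→7880, (A,hash)→9180, (E,nl_idx)→18280, (E,merge)→19330, (A,merge)→38460, (E,nl)→302680 …(+1); best=7880 via (E,hash)
  {BCDE}: card=500000; try (D,hash)→30200, (E,hash)→120200, (C,hash)→146900, (D,merge)→167000, (E,nl_idx)→1316200, (C,nl_idx)→1639700 …(+5); best=30200 via (D,hash)
  {ABCD}: card=240000; try (D,hash)→22680, (C,hash)→78280, (D,merge)→81880, (A,hash)→117880, (C,nl_idx)→791080, (C,merge)→1035080 …(+4); best=22680 via (D,hash)
  {ABDE}: card=300000; try (D,hash)→21080, (E,hash)→75080, (D,merge)→95880, (A,hash)→141380, (E,nl_idx)→791080, (E,merge)→1033330 …(+4); best=21080 via (D,hash)
  {ABCE}: card=24000; try (E,hash)→19480, (C,hash)→21080, (A,hash)→24680, (E,nl_idx)→73080, (E,merge)→80130, (C,nl_idx)→85880 …(+5); best=19480 via (E,hash)
  {ABCDE}: card=1200000; try (D,hash)→50680, (E,hash)→266680, (C,hash)→328280, (D,merge)→407480, (A,hash)→531880, (E,nl_idx)→3142680 …(+8); best=50680 via (D,hash)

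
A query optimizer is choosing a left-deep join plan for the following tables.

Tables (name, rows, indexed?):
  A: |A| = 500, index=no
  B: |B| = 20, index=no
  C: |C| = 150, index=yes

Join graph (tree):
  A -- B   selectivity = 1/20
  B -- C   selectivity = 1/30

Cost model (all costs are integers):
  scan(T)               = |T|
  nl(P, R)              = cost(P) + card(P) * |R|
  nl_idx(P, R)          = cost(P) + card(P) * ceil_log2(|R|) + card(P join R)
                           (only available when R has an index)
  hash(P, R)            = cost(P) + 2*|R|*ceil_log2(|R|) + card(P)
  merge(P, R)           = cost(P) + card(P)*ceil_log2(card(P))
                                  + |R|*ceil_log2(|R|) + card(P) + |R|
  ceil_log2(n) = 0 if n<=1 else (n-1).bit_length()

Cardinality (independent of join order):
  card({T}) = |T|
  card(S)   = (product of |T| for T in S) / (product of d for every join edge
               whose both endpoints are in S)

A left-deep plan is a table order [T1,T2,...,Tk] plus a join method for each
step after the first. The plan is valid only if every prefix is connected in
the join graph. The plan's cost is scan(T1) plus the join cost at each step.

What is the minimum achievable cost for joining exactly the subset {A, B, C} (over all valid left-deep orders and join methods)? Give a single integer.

Selinger DP over subsets of {A,B,C}:
  {A}: scan cost=500, card=500
  {B}: scan cost=20, card=20
  {C}: scan cost=150, card=150
  {AB}: card=500; try (B,hash)→1200, (A,merge)→5140, (B,merge)→5620, (A,hash)→9040, (A,nl)→10020, (B,nl)→10500; best=1200 via (B,hash)
  {BC}: card=100; try (C,nl_idx)→280, (B,hash)→500, (C,merge)→1490, (B,merge)→1620, (C,hash)→2440, (C,nl)→3020 …(+1); best=280 via (C,nl_idx)
  {ABC}: card=2500; try (C,hash)→4100, (A,merge)→6080, (C,merge)→7550, (C,nl_idx)→7700, (A,hash)→9380, (A,nl)→50280 …(+1); best=4100 via (C,hash)

4100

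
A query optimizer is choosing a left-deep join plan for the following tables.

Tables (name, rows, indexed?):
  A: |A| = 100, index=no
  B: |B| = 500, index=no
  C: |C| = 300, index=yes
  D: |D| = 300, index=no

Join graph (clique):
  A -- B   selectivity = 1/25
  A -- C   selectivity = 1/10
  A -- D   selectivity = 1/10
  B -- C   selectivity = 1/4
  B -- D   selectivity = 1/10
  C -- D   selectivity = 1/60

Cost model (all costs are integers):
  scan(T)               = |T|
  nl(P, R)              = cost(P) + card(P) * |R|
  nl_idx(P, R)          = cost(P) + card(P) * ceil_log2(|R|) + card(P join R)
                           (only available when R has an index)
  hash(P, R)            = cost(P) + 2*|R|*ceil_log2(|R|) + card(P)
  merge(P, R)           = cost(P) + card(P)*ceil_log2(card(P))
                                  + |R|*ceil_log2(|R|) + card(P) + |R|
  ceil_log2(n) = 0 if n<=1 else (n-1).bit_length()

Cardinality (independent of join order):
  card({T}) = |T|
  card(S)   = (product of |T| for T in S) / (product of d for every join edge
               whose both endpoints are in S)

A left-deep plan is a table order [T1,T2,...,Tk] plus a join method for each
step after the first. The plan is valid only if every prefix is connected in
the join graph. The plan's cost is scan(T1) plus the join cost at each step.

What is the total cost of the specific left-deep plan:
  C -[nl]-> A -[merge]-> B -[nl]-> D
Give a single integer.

step 1: scan C: cost=300, card=300
step 2: join A via nl
    card(P join A) = 300*100/(10) = 3000
    cost = 300 + 300*100 = 30300
step 3: join B via merge
    card(P join B) = 3000*500/(25*4) = 15000
    cost = 30300 + 3000*12 + 500*9 + 3000 + 500 = 74300
step 4: join D via nl
    card(P join D) = 15000*300/(10*10*60) = 750
    cost = 74300 + 15000*300 = 4574300

4574300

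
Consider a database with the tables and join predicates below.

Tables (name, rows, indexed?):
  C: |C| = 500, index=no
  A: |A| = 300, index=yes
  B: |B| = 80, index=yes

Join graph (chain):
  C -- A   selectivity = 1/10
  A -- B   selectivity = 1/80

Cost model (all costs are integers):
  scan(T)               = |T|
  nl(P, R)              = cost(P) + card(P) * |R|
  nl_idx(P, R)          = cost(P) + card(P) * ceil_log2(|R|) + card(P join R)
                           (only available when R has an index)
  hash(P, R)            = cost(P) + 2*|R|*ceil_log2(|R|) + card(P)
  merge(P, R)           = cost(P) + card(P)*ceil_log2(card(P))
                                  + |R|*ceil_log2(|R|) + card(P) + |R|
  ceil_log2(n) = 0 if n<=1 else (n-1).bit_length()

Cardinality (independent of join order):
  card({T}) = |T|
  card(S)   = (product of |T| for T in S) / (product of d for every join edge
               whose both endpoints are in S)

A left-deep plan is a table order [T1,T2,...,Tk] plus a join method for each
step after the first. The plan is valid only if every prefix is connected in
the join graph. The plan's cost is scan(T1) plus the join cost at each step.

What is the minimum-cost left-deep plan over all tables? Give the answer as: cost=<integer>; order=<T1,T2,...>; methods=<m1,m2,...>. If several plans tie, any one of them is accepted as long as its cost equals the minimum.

cost=9100; order=B,A,C; methods=nl_idx,merge

Selinger DP (subsets sized 1..n):
  {C}: scan cost=500, card=500
  {A}: scan cost=300, card=300
  {B}: scan cost=80, card=80
  {AC}: card=15000; try (A,hash)→6400, (C,merge)→8300, (A,merge)→8500, (C,hash)→9600, (A,nl_idx)→20000, (C,nl)→150300 …(+1); best=6400 via (A,hash)
  {AB}: card=300; try (A,nl_idx)→1100, (B,hash)→1720, (B,nl_idx)→2700, (A,merge)→3720, (B,merge)→3940, (A,hash)→5560 …(+2); best=1100 via (A,nl_idx)
  {ABC}: card=15000; try (C,merge)→9100, (C,hash)→10400, (B,hash)→22520, (B,nl_idx)→126400, (C,nl)→151100, (B,merge)→232040 …(+1); best=9100 via (C,merge)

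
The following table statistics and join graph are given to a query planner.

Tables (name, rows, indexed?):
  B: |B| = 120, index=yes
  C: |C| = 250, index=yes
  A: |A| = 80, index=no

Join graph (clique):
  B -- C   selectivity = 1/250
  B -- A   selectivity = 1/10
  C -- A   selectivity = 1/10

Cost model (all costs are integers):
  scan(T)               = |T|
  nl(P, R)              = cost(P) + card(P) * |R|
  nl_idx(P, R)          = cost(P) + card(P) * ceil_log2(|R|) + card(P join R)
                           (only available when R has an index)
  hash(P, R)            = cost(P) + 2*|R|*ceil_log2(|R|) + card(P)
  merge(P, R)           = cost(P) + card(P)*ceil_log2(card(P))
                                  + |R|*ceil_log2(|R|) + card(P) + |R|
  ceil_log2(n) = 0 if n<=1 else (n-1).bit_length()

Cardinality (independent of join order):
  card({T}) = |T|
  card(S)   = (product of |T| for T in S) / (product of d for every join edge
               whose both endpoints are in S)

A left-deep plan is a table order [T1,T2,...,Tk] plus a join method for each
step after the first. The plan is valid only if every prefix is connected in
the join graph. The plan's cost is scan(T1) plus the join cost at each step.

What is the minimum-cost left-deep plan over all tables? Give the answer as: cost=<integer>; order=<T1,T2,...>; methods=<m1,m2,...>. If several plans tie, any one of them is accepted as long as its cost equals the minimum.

Selinger DP (subsets sized 1..n):
  {B}: scan cost=120, card=120
  {C}: scan cost=250, card=250
  {A}: scan cost=80, card=80
  {BC}: card=120; try (C,nl_idx)→1200, (B,nl_idx)→2120, (B,hash)→2180, (C,merge)→3330, (B,merge)→3460, (C,hash)→4240 …(+2); best=1200 via (C,nl_idx)
  {AB}: card=960; try (A,hash)→1360, (B,nl_idx)→1600, (B,merge)→1680, (A,merge)→1720, (B,hash)→1840, (B,nl)→9680 …(+1); best=1360 via (A,hash)
  {AC}: card=2000; try (A,hash)→1620, (C,nl_idx)→2720, (C,merge)→2970, (A,merge)→3140, (C,hash)→4160, (C,nl)→20080 …(+1); best=1620 via (A,hash)
  {ABC}: card=96; try (A,hash)→2440, (A,merge)→2800, (B,hash)→5300, (C,hash)→6320, (C,nl_idx)→9136, (A,nl)→10800 …(+5); best=2440 via (A,hash)

cost=2440; order=B,C,A; methods=nl_idx,hash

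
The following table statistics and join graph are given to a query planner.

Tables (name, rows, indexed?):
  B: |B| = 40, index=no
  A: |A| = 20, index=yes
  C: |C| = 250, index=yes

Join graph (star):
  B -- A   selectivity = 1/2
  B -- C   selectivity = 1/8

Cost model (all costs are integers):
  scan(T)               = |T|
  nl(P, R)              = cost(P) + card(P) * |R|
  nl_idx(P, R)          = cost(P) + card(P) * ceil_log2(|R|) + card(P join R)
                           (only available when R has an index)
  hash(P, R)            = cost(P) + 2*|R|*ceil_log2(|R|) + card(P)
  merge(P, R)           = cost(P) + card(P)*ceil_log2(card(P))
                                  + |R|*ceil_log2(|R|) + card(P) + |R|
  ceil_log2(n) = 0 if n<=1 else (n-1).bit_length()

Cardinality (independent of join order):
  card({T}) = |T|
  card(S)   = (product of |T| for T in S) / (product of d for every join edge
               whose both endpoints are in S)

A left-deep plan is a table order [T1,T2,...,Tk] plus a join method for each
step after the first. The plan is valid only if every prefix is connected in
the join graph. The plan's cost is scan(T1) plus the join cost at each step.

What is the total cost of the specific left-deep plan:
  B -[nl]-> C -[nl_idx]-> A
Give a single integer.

28790

step 1: scan B: cost=40, card=40
step 2: join C via nl
    card(P join C) = 40*250/(8) = 1250
    cost = 40 + 40*250 = 10040
step 3: join A via nl_idx
    card(P join A) = 1250*20/(2) = 12500
    cost = 10040 + 1250*5 + 12500 = 28790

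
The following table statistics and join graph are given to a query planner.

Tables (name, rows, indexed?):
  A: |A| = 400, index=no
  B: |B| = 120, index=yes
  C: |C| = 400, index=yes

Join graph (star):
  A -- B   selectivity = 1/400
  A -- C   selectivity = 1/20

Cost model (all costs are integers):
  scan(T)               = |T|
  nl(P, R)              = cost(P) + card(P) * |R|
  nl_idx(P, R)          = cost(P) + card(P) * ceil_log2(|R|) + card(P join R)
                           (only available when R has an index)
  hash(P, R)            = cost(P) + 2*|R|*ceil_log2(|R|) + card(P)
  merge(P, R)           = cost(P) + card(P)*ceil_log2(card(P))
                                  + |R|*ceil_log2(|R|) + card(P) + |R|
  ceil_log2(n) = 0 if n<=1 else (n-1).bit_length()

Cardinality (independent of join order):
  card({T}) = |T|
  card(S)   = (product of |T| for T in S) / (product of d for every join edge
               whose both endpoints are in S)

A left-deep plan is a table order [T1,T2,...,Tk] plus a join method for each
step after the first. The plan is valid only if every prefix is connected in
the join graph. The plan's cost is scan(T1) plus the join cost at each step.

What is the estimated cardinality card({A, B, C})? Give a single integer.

2400

Tables in S: A(400), B(120), C(400)
Edges inside S: A-B(d=400), A-C(d=20)
numerator = 400 * 120 * 400 = 19200000
denominator = 400 * 20 = 8000
card(S) = 19200000 / 8000 = 2400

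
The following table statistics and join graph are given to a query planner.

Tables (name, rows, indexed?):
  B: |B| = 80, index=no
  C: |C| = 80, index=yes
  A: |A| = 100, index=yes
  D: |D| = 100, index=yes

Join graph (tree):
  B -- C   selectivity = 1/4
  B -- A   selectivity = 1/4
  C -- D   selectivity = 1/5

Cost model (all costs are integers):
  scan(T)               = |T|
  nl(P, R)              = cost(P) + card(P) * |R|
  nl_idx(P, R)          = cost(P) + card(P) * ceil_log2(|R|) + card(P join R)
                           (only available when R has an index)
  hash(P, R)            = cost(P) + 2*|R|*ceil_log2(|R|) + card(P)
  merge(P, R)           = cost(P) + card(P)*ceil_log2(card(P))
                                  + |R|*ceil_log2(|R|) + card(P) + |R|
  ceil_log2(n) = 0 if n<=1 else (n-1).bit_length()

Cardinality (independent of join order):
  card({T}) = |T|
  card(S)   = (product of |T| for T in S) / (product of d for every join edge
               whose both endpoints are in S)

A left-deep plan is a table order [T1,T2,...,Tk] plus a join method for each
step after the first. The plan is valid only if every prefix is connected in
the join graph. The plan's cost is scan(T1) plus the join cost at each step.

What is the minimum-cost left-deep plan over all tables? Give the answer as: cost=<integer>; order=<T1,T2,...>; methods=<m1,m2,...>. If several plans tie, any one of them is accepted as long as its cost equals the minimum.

Selinger DP (subsets sized 1..n):
  {B}: scan cost=80, card=80
  {C}: scan cost=80, card=80
  {A}: scan cost=100, card=100
  {D}: scan cost=100, card=100
  {BC}: card=1600; try (C,hash)→1280, (B,hash)→1280, (C,merge)→1360, (B,merge)→1360, (C,nl_idx)→2240, (C,nl)→6480 …(+1); best=1280 via (C,hash)
  {AB}: card=2000; try (B,hash)→1320, (A,merge)→1520, (B,merge)→1540, (A,hash)→1560, (A,nl_idx)→2640, (A,nl)→8080 …(+1); best=1320 via (B,hash)
  {CD}: card=1600; try (C,hash)→1320, (D,merge)→1520, (C,merge)→1540, (D,hash)→1560, (D,nl_idx)→2240, (C,nl_idx)→2400 …(+2); best=1320 via (C,hash)
  {ABC}: card=40000; try (A,hash)→4280, (C,hash)→4440, (A,merge)→21280, (C,merge)→25960, (A,nl_idx)→52480, (C,nl_idx)→55320 …(+2); best=4280 via (A,hash)
  {BCD}: card=32000; try (B,hash)→4040, (D,hash)→4280, (B,merge)→21160, (D,merge)→21280, (D,nl_idx)→44480, (B,nl)→129320 …(+1); best=4040 via (B,hash)
  {ABCD}: card=800000; try (A,hash)→37440, (D,hash)→45680, (A,merge)→516840, (D,merge)→685080, (A,nl_idx)→1028040, (D,nl_idx)→1084280 …(+2); best=37440 via (A,hash)

cost=37440; order=D,C,B,A; methods=hash,hash,hash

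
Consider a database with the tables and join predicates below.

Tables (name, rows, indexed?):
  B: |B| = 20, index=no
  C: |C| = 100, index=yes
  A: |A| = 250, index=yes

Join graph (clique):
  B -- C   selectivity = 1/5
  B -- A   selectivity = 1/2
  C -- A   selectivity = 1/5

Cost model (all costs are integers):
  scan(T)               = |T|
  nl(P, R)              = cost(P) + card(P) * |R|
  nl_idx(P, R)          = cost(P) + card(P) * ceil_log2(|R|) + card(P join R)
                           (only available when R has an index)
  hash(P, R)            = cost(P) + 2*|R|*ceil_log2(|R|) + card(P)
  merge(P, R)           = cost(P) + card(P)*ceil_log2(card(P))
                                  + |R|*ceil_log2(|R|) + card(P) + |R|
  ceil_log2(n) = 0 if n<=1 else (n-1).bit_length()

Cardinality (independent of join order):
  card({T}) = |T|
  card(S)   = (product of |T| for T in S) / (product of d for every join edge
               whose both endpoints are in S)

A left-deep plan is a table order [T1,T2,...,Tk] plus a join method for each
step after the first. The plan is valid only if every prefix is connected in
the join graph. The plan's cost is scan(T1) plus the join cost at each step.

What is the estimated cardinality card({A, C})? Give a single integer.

Tables in S: A(250), C(100)
Edges inside S: C-A(d=5)
numerator = 250 * 100 = 25000
denominator = 5 = 5
card(S) = 25000 / 5 = 5000

5000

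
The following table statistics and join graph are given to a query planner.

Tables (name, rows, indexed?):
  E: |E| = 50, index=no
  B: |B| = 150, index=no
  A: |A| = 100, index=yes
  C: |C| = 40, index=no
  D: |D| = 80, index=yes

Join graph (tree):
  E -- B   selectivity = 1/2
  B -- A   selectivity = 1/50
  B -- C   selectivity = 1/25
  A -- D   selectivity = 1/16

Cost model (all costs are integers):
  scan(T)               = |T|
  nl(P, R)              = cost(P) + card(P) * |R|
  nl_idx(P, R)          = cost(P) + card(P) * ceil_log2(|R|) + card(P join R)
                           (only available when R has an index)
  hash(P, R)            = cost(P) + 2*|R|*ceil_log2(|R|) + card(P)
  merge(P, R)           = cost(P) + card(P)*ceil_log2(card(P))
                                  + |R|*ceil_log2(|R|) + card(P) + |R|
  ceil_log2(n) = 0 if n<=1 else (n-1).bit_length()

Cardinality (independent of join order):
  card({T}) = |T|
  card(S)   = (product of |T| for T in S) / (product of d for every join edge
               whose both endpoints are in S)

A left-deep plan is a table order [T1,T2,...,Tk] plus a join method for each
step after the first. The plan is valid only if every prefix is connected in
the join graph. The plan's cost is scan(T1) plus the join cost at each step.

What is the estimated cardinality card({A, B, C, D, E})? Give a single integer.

60000

Tables in S: A(100), B(150), C(40), D(80), E(50)
Edges inside S: E-B(d=2), B-A(d=50), B-C(d=25), A-D(d=16)
numerator = 100 * 150 * 40 * 80 * 50 = 2400000000
denominator = 2 * 50 * 25 * 16 = 40000
card(S) = 2400000000 / 40000 = 60000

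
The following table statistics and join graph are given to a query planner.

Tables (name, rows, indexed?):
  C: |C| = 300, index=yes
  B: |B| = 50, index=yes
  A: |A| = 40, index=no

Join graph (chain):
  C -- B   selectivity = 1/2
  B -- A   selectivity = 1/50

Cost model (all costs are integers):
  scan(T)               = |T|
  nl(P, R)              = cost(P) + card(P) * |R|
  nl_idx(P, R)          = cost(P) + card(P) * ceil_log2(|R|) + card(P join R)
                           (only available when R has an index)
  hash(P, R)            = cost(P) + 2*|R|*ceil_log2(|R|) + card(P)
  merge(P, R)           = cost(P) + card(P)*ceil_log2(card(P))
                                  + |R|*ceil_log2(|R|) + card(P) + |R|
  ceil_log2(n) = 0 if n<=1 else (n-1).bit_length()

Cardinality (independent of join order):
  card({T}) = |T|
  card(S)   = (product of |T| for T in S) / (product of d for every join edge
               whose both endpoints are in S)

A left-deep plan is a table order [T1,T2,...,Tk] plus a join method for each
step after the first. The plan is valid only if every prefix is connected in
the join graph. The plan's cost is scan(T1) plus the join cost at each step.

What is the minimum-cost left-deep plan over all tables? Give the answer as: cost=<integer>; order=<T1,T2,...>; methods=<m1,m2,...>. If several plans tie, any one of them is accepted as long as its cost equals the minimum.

cost=3600; order=A,B,C; methods=nl_idx,merge

Selinger DP (subsets sized 1..n):
  {C}: scan cost=300, card=300
  {B}: scan cost=50, card=50
  {A}: scan cost=40, card=40
  {BC}: card=7500; try (B,hash)→1200, (C,merge)→3400, (B,merge)→3650, (C,hash)→5500, (C,nl_idx)→8000, (B,nl_idx)→9600 …(+2); best=1200 via (B,hash)
  {AB}: card=40; try (B,nl_idx)→320, (A,hash)→580, (B,merge)→670, (B,hash)→680, (A,merge)→680, (B,nl)→2040 …(+1); best=320 via (B,nl_idx)
  {ABC}: card=6000; try (C,merge)→3600, (C,hash)→5760, (C,nl_idx)→6680, (A,hash)→9180, (C,nl)→12320, (A,merge)→106480 …(+1); best=3600 via (C,merge)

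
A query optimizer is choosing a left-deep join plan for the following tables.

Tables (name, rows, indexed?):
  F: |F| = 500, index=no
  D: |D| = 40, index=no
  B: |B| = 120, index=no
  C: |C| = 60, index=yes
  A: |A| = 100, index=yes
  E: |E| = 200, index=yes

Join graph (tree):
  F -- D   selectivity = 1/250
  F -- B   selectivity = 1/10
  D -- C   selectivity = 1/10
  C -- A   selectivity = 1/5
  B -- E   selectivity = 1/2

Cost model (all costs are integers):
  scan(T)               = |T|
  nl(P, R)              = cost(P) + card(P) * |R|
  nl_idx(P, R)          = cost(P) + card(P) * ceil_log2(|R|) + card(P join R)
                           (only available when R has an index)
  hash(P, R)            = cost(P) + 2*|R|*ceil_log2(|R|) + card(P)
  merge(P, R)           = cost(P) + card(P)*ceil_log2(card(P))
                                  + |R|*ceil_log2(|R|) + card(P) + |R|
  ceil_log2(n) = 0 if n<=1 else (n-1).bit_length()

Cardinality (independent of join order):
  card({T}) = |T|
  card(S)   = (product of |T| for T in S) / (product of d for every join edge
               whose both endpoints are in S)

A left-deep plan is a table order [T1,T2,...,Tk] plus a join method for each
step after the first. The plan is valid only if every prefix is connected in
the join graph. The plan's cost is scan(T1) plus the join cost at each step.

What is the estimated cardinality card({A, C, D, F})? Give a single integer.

Tables in S: A(100), C(60), D(40), F(500)
Edges inside S: F-D(d=250), D-C(d=10), C-A(d=5)
numerator = 100 * 60 * 40 * 500 = 120000000
denominator = 250 * 10 * 5 = 12500
card(S) = 120000000 / 12500 = 9600

9600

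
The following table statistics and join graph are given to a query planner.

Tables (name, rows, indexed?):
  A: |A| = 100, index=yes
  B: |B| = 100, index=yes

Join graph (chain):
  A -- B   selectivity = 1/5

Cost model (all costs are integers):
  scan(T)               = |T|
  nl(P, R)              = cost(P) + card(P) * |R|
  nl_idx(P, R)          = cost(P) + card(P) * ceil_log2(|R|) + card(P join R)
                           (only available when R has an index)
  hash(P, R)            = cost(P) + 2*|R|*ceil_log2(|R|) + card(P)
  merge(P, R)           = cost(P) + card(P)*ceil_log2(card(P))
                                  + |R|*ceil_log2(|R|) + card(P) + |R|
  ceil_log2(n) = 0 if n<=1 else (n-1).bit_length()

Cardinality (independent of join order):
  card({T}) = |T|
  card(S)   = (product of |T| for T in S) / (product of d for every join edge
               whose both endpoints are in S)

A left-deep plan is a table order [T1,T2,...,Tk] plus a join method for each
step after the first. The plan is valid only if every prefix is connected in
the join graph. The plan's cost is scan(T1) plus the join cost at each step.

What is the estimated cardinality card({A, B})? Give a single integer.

Tables in S: A(100), B(100)
Edges inside S: A-B(d=5)
numerator = 100 * 100 = 10000
denominator = 5 = 5
card(S) = 10000 / 5 = 2000

2000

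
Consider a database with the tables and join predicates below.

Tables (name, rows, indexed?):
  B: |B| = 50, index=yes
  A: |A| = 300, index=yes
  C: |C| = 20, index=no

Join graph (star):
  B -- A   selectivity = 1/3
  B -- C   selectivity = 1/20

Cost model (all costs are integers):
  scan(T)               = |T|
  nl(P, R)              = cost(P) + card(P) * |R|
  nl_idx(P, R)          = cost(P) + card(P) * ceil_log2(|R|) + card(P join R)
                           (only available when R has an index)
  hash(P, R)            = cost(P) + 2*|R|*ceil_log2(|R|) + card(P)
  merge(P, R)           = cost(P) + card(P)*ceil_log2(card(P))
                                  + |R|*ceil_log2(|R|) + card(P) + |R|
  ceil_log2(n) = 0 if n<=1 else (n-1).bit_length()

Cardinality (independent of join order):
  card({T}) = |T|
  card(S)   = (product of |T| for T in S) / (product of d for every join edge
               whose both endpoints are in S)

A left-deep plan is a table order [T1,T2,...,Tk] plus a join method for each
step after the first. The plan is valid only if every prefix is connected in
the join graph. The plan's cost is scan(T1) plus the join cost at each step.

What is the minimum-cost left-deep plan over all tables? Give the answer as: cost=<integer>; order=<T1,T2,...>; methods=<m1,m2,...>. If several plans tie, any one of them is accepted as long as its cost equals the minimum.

Selinger DP (subsets sized 1..n):
  {B}: scan cost=50, card=50
  {A}: scan cost=300, card=300
  {C}: scan cost=20, card=20
  {AB}: card=5000; try (B,hash)→1200, (A,merge)→3400, (B,merge)→3650, (A,hash)→5500, (A,nl_idx)→5500, (B,nl_idx)→7100 …(+2); best=1200 via (B,hash)
  {BC}: card=50; try (B,nl_idx)→190, (C,hash)→300, (B,merge)→490, (C,merge)→520, (B,hash)→640, (B,nl)→1020 …(+1); best=190 via (B,nl_idx)
  {ABC}: card=5000; try (A,merge)→3540, (A,hash)→5640, (A,nl_idx)→5640, (C,hash)→6400, (A,nl)→15190, (C,merge)→71320 …(+1); best=3540 via (A,merge)

cost=3540; order=C,B,A; methods=nl_idx,merge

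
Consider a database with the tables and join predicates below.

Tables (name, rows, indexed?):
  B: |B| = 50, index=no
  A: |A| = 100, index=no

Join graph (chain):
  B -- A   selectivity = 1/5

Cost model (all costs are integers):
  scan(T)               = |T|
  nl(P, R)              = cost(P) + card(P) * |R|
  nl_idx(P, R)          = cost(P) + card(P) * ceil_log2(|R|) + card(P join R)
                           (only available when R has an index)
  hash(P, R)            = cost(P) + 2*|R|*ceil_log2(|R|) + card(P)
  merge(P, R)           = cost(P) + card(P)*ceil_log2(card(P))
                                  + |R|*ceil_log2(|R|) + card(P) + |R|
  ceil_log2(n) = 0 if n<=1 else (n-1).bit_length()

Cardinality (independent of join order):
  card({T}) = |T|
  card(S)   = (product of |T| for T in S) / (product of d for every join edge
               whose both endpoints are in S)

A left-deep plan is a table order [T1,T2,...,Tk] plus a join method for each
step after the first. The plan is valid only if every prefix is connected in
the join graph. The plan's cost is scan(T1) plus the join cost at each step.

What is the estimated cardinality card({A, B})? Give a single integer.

Tables in S: A(100), B(50)
Edges inside S: B-A(d=5)
numerator = 100 * 50 = 5000
denominator = 5 = 5
card(S) = 5000 / 5 = 1000

1000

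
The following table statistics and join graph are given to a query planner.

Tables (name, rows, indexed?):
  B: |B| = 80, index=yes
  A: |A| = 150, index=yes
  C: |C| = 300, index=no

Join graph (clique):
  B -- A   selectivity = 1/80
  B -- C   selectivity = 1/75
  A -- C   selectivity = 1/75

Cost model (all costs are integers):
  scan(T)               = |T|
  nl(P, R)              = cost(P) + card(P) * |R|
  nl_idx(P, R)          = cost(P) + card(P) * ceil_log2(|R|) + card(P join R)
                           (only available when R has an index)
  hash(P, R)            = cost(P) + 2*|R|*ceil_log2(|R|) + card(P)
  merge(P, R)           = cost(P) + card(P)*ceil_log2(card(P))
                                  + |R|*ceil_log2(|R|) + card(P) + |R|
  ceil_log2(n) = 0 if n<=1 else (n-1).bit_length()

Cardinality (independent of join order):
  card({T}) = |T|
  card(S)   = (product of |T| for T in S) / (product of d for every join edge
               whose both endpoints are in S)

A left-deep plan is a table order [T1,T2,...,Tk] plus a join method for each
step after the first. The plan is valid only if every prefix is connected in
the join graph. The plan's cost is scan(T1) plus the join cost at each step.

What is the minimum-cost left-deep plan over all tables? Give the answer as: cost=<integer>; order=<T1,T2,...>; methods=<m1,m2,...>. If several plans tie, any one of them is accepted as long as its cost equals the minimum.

cost=4288; order=C,B,A; methods=hash,nl_idx

Selinger DP (subsets sized 1..n):
  {B}: scan cost=80, card=80
  {A}: scan cost=150, card=150
  {C}: scan cost=300, card=300
  {AB}: card=150; try (A,nl_idx)→870, (B,nl_idx)→1350, (B,hash)→1420, (A,merge)→2070, (B,merge)→2140, (A,hash)→2560 …(+2); best=870 via (A,nl_idx)
  {BC}: card=320; try (B,hash)→1720, (B,nl_idx)→2720, (C,merge)→3720, (B,merge)→3940, (C,hash)→5560, (C,nl)→24080 …(+1); best=1720 via (B,hash)
  {AC}: card=600; try (A,hash)→3000, (A,nl_idx)→3300, (C,merge)→4500, (A,merge)→4650, (C,hash)→5700, (C,nl)→45150 …(+1); best=3000 via (A,hash)
  {ABC}: card=8; try (A,nl_idx)→4288, (A,hash)→4440, (B,hash)→4720, (C,merge)→5220, (A,merge)→6270, (C,hash)→6420 …(+5); best=4288 via (A,nl_idx)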